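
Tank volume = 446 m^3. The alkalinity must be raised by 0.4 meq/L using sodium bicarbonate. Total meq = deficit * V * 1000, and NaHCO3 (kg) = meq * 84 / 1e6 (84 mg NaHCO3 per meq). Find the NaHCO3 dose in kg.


Tank volume in L = 446 m^3 * 1000 = 446000 L
Total meq required = 0.4 meq/L * 446000 L = 178400 meq
NaHCO3 mass = 178400 meq * 84 mg/meq / 1e6 = 14.9856 kg

14.9856 kg


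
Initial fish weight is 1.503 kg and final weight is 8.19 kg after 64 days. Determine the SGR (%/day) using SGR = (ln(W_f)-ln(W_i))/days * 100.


ln(W_f) = ln(8.19) = 2.1029139
ln(W_i) = ln(1.503) = 0.40746311
ln(W_f) - ln(W_i) = 2.1029139 - 0.40746311 = 1.6954508
SGR = 1.6954508 / 64 * 100 = 2.64914 %/day

2.64914 %/day


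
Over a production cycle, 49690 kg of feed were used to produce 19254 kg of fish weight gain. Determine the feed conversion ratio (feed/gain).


FCR = feed consumed / weight gained
FCR = 49690 kg / 19254 kg = 2.58076

2.58076


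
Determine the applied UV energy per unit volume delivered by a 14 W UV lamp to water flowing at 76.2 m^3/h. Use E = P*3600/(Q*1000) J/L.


Energy delivered per hour = 14 W * 3600 s = 50400 J/h
Volume treated per hour = 76.2 m^3/h * 1000 = 76200 L/h
dose = 50400 / 76200 = 0.661417 J/L

0.661417 J/L


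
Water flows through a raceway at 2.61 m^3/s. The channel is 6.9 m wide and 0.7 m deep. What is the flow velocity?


Cross-sectional area = W * d = 6.9 * 0.7 = 4.83 m^2
Velocity = Q / A = 2.61 / 4.83 = 0.540373 m/s

0.540373 m/s


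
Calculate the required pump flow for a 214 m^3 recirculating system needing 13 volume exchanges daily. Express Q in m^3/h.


Daily recirculation volume = 214 m^3 * 13 = 2782 m^3/day
Flow rate Q = daily volume / 24 h = 2782 / 24 = 115.917 m^3/h

115.917 m^3/h


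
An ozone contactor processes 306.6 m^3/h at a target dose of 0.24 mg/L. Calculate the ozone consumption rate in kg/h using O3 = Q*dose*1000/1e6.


O3 demand (mg/h) = Q * dose * 1000 = 306.6 * 0.24 * 1000 = 73584 mg/h
Convert mg to kg: 73584 / 1e6 = 0.073584 kg/h

0.073584 kg/h


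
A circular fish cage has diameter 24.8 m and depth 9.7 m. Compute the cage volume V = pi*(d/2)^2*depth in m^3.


r = d/2 = 24.8/2 = 12.4 m
Base area = pi*r^2 = pi*12.4^2 = 483.05129 m^2
Volume = 483.05129 * 9.7 = 4685.6 m^3

4685.6 m^3


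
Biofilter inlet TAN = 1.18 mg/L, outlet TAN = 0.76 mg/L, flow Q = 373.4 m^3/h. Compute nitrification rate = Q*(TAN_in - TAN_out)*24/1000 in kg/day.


Concentration drop: TAN_in - TAN_out = 1.18 - 0.76 = 0.42 mg/L
Hourly TAN removed = Q * dTAN = 373.4 m^3/h * 0.42 mg/L = 156.828 g/h  (m^3/h * mg/L = g/h)
Daily TAN removed = 156.828 * 24 = 3763.872 g/day
Convert to kg/day: 3763.872 / 1000 = 3.763872 kg/day

3.763872 kg/day


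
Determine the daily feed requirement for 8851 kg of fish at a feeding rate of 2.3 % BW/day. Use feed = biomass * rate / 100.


Feeding rate fraction = 2.3% / 100 = 0.023
Daily feed = 8851 kg * 0.023 = 203.573 kg/day

203.573 kg/day


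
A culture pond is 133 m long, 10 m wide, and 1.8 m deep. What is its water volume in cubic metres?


Base area = L * W = 133 * 10 = 1330 m^2
Volume = area * depth = 1330 * 1.8 = 2394 m^3

2394 m^3


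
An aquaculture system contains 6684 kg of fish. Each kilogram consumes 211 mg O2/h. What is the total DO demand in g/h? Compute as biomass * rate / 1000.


Total O2 consumption (mg/h) = 6684 kg * 211 mg/(kg*h) = 1410324 mg/h
Convert to g/h: 1410324 / 1000 = 1410.324 g/h

1410.324 g/h


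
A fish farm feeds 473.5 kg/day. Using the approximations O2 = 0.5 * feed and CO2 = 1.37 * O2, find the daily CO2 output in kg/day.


O2 = 473.5 * 0.5 = 236.75
CO2 = 236.75 * 1.37 = 324.3475

324.3475 kg/day


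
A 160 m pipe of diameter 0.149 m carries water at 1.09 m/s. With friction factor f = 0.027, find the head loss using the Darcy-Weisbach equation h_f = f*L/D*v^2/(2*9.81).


v^2 = 1.09^2 = 1.1881 m^2/s^2
L/D = 160/0.149 = 1073.8255
h_f = f*(L/D)*v^2/(2g) = 0.027 * 1073.8255 * 1.1881 / 19.62 = 1.7557 m

1.7557 m


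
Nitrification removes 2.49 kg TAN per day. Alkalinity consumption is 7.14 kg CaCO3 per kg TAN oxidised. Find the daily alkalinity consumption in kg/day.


Alkalinity factor: 7.14 kg CaCO3 consumed per kg TAN nitrified
alk = 2.49 kg TAN * 7.14 = 17.7786 kg CaCO3/day

17.7786 kg CaCO3/day


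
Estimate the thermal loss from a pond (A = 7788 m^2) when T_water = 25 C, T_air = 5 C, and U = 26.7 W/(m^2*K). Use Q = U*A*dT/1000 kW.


Temperature difference dT = 25 - 5 = 20 K
Heat loss (W) = U * A * dT = 26.7 * 7788 * 20 = 4158792 W
Convert to kW: 4158792 / 1000 = 4158.792 kW

4158.792 kW


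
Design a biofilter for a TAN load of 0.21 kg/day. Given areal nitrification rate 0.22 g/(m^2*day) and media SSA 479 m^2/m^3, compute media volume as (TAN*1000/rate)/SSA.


A = 0.21*1000 / 0.22 = 954.54545 m^2
V = 954.54545 / 479 = 1.99279

1.99279 m^3


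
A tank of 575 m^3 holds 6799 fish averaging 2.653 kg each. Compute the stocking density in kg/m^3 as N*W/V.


Total biomass = 6799 fish * 2.653 kg = 18037.747 kg
Density = total biomass / volume = 18037.747 / 575 = 31.37 kg/m^3

31.37 kg/m^3


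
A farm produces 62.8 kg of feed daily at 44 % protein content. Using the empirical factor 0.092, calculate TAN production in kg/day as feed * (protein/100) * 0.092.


Protein in feed = 62.8 * 44/100 = 27.632 kg/day
TAN = protein * 0.092 = 27.632 * 0.092 = 2.542144 kg/day

2.542144 kg/day


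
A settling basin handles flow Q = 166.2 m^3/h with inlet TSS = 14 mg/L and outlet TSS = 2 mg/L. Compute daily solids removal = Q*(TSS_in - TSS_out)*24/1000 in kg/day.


Concentration drop: TSS_in - TSS_out = 14 - 2 = 12 mg/L
Hourly solids removed = Q * dTSS = 166.2 m^3/h * 12 mg/L = 1994.4 g/h  (m^3/h * mg/L = g/h)
Daily solids removed = 1994.4 * 24 = 47865.6 g/day
Convert g to kg: 47865.6 / 1000 = 47.8656 kg/day

47.8656 kg/day


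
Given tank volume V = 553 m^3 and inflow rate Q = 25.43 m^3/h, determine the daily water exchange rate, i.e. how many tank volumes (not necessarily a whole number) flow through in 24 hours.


Daily flow volume = 25.43 m^3/h * 24 h = 610.32 m^3/day
Exchanges = daily flow / tank volume = 610.32 / 553 = 1.10365 exchanges/day

1.10365 exchanges/day


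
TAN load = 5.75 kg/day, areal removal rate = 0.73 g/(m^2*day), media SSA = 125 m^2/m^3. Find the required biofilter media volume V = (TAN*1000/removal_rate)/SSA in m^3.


A = 5.75*1000 / 0.73 = 7876.7123 m^2
V = 7876.7123 / 125 = 63.0137

63.0137 m^3


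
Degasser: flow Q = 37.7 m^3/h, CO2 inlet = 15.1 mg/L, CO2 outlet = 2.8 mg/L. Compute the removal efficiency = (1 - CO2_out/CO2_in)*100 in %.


CO2_out / CO2_in = 2.8 / 15.1 = 0.18543046
Fraction remaining = 0.18543046
efficiency = (1 - 0.18543046) * 100 = 81.457 %

81.457 %


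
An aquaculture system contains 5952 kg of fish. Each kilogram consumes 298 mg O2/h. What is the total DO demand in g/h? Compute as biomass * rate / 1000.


Total O2 consumption (mg/h) = 5952 kg * 298 mg/(kg*h) = 1773696 mg/h
Convert to g/h: 1773696 / 1000 = 1773.696 g/h

1773.696 g/h


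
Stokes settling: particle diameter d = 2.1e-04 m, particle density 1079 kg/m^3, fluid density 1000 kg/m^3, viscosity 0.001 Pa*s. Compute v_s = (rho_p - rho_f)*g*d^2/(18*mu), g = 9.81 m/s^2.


Density difference: rho_p - rho_f = 1079 - 1000 = 79 kg/m^3
d^2 = (2.1e-04)^2 = 4.41e-08 m^2
Numerator = (rho_p - rho_f) * g * d^2 = 79 * 9.81 * 4.41e-08 = 3.4177059e-05
Denominator = 18 * mu = 18 * 0.001 = 0.018
v_s = 3.4177059e-05 / 0.018 = 0.00189873 m/s
Check: Re = rho_f * v_s * d / mu = 1000 * 0.00189873 * 2.1e-04 / 0.001 = 0.399 < 1, so Stokes' law applies.

0.00189873 m/s


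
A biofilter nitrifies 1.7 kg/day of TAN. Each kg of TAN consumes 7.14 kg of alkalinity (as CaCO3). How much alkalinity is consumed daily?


Alkalinity factor: 7.14 kg CaCO3 consumed per kg TAN nitrified
alk = 1.7 kg TAN * 7.14 = 12.138 kg CaCO3/day

12.138 kg CaCO3/day


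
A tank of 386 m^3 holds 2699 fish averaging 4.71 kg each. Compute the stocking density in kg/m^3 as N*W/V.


Total biomass = 2699 fish * 4.71 kg = 12712.29 kg
Density = total biomass / volume = 12712.29 / 386 = 32.9334 kg/m^3

32.9334 kg/m^3


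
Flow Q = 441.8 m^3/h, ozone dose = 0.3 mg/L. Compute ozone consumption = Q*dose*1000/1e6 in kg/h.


O3 demand (mg/h) = Q * dose * 1000 = 441.8 * 0.3 * 1000 = 132540 mg/h
Convert mg to kg: 132540 / 1e6 = 0.13254 kg/h

0.13254 kg/h


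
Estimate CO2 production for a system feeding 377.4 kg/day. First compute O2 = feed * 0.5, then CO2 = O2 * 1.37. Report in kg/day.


O2 = 377.4 * 0.5 = 188.7
CO2 = 188.7 * 1.37 = 258.519

258.519 kg/day


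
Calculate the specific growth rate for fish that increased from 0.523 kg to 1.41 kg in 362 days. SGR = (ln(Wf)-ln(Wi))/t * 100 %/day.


ln(W_f) = ln(1.41) = 0.3435897
ln(W_i) = ln(0.523) = -0.64817381
ln(W_f) - ln(W_i) = 0.3435897 - -0.64817381 = 0.99176351
SGR = 0.99176351 / 362 * 100 = 0.273968 %/day

0.273968 %/day


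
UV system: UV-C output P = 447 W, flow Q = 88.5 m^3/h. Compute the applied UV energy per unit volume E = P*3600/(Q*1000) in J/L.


Energy delivered per hour = 447 W * 3600 s = 1609200 J/h
Volume treated per hour = 88.5 m^3/h * 1000 = 88500 L/h
dose = 1609200 / 88500 = 18.1831 J/L

18.1831 J/L


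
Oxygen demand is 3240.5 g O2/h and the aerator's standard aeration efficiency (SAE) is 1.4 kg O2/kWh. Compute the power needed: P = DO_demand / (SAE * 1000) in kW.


SAE in g O2/kWh = 1.4 * 1000 = 1400 g/kWh
P = DO_demand / SAE_g = 3240.5 / 1400 = 2.31464 kW

2.31464 kW


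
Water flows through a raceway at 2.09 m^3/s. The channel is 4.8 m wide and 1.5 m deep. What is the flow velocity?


Cross-sectional area = W * d = 4.8 * 1.5 = 7.2 m^2
Velocity = Q / A = 2.09 / 7.2 = 0.290278 m/s

0.290278 m/s


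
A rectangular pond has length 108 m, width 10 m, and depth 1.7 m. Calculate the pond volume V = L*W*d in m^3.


Base area = L * W = 108 * 10 = 1080 m^2
Volume = area * depth = 1080 * 1.7 = 1836 m^3

1836 m^3


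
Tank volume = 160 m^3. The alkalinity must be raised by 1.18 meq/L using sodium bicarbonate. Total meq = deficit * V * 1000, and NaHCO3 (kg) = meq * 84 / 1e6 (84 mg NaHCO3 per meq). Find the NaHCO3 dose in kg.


Tank volume in L = 160 m^3 * 1000 = 160000 L
Total meq required = 1.18 meq/L * 160000 L = 188800 meq
NaHCO3 mass = 188800 meq * 84 mg/meq / 1e6 = 15.8592 kg

15.8592 kg


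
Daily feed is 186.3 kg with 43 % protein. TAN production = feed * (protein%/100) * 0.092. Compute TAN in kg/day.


Protein in feed = 186.3 * 43/100 = 80.109 kg/day
TAN = protein * 0.092 = 80.109 * 0.092 = 7.370028 kg/day

7.370028 kg/day


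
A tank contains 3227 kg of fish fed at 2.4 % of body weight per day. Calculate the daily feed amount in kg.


Feeding rate fraction = 2.4% / 100 = 0.024
Daily feed = 3227 kg * 0.024 = 77.448 kg/day

77.448 kg/day


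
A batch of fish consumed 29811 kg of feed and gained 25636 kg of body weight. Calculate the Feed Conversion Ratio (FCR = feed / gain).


FCR = feed consumed / weight gained
FCR = 29811 kg / 25636 kg = 1.16286

1.16286


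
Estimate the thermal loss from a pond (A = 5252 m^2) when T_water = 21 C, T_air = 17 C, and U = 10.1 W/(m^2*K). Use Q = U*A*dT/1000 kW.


Temperature difference dT = 21 - 17 = 4 K
Heat loss (W) = U * A * dT = 10.1 * 5252 * 4 = 212180.8 W
Convert to kW: 212180.8 / 1000 = 212.1808 kW

212.1808 kW


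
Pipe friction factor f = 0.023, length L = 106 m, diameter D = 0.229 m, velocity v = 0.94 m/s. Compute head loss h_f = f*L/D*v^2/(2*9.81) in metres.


v^2 = 0.94^2 = 0.8836 m^2/s^2
L/D = 106/0.229 = 462.8821
h_f = f*(L/D)*v^2/(2g) = 0.023 * 462.8821 * 0.8836 / 19.62 = 0.479463 m

0.479463 m


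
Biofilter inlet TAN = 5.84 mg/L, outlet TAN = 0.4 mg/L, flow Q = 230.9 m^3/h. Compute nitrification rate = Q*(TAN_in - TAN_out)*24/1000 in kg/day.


Concentration drop: TAN_in - TAN_out = 5.84 - 0.4 = 5.44 mg/L
Hourly TAN removed = Q * dTAN = 230.9 m^3/h * 5.44 mg/L = 1256.096 g/h  (m^3/h * mg/L = g/h)
Daily TAN removed = 1256.096 * 24 = 30146.304 g/day
Convert to kg/day: 30146.304 / 1000 = 30.146304 kg/day

30.146304 kg/day


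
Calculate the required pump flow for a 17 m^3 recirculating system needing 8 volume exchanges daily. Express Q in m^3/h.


Daily recirculation volume = 17 m^3 * 8 = 136 m^3/day
Flow rate Q = daily volume / 24 h = 136 / 24 = 5.66667 m^3/h

5.66667 m^3/h


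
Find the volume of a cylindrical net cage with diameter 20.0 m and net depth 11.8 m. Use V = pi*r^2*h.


r = d/2 = 20.0/2 = 10 m
Base area = pi*r^2 = pi*10^2 = 314.15927 m^2
Volume = 314.15927 * 11.8 = 3707.08 m^3

3707.08 m^3


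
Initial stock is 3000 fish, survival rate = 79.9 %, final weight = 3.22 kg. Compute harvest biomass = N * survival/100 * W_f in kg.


Survivors = 3000 * 79.9/100 = 2397 fish
Harvest biomass = survivors * W_f = 2397 * 3.22 = 7718.34 kg

7718.34 kg


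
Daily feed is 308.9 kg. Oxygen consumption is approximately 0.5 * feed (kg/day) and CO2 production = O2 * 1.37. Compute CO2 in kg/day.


O2 = 308.9 * 0.5 = 154.45
CO2 = 154.45 * 1.37 = 211.5965

211.5965 kg/day


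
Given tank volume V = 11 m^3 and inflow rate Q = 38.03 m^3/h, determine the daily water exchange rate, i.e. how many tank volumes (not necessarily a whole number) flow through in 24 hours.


Daily flow volume = 38.03 m^3/h * 24 h = 912.72 m^3/day
Exchanges = daily flow / tank volume = 912.72 / 11 = 82.9745 exchanges/day

82.9745 exchanges/day


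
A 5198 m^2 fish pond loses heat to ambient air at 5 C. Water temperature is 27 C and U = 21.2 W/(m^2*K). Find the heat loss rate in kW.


Temperature difference dT = 27 - 5 = 22 K
Heat loss (W) = U * A * dT = 21.2 * 5198 * 22 = 2424347.2 W
Convert to kW: 2424347.2 / 1000 = 2424.3472 kW

2424.3472 kW


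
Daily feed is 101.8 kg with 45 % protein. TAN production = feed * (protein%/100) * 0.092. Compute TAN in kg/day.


Protein in feed = 101.8 * 45/100 = 45.81 kg/day
TAN = protein * 0.092 = 45.81 * 0.092 = 4.21452 kg/day

4.21452 kg/day


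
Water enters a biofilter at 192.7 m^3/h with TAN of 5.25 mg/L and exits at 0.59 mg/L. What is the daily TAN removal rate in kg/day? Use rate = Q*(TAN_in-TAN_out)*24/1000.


Concentration drop: TAN_in - TAN_out = 5.25 - 0.59 = 4.66 mg/L
Hourly TAN removed = Q * dTAN = 192.7 m^3/h * 4.66 mg/L = 897.982 g/h  (m^3/h * mg/L = g/h)
Daily TAN removed = 897.982 * 24 = 21551.568 g/day
Convert to kg/day: 21551.568 / 1000 = 21.551568 kg/day

21.551568 kg/day


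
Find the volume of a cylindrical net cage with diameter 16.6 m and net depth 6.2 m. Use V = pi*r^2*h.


r = d/2 = 16.6/2 = 8.3 m
Base area = pi*r^2 = pi*8.3^2 = 216.42432 m^2
Volume = 216.42432 * 6.2 = 1341.83 m^3

1341.83 m^3


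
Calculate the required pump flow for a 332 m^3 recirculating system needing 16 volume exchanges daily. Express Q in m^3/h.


Daily recirculation volume = 332 m^3 * 16 = 5312 m^3/day
Flow rate Q = daily volume / 24 h = 5312 / 24 = 221.333 m^3/h

221.333 m^3/h


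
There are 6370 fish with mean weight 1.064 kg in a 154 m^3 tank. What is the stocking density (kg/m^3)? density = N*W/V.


Total biomass = 6370 fish * 1.064 kg = 6777.68 kg
Density = total biomass / volume = 6777.68 / 154 = 44.0109 kg/m^3

44.0109 kg/m^3


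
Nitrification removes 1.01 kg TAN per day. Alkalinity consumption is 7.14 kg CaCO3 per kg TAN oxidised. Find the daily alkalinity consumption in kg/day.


Alkalinity factor: 7.14 kg CaCO3 consumed per kg TAN nitrified
alk = 1.01 kg TAN * 7.14 = 7.2114 kg CaCO3/day

7.2114 kg CaCO3/day


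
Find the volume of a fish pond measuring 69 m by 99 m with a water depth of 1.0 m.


Base area = L * W = 69 * 99 = 6831 m^2
Volume = area * depth = 6831 * 1.0 = 6831 m^3

6831 m^3


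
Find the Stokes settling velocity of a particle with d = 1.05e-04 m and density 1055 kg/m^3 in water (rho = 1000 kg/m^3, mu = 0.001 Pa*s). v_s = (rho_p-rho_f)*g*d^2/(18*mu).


Density difference: rho_p - rho_f = 1055 - 1000 = 55 kg/m^3
d^2 = (1.05e-04)^2 = 1.1025e-08 m^2
Numerator = (rho_p - rho_f) * g * d^2 = 55 * 9.81 * 1.1025e-08 = 5.9485388e-06
Denominator = 18 * mu = 18 * 0.001 = 0.018
v_s = 5.9485388e-06 / 0.018 = 3.30474e-04 m/s
Check: Re = rho_f * v_s * d / mu = 1000 * 3.30474e-04 * 1.05e-04 / 0.001 = 0.0347 < 1, so Stokes' law applies.

3.30474e-04 m/s


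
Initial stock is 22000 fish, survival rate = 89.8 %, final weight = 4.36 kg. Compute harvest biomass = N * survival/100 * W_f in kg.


Survivors = 22000 * 89.8/100 = 19756 fish
Harvest biomass = survivors * W_f = 19756 * 4.36 = 86136.16 kg

86136.16 kg


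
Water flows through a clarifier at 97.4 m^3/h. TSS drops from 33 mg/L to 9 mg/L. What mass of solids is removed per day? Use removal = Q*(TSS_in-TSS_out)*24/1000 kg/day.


Concentration drop: TSS_in - TSS_out = 33 - 9 = 24 mg/L
Hourly solids removed = Q * dTSS = 97.4 m^3/h * 24 mg/L = 2337.6 g/h  (m^3/h * mg/L = g/h)
Daily solids removed = 2337.6 * 24 = 56102.4 g/day
Convert g to kg: 56102.4 / 1000 = 56.1024 kg/day

56.1024 kg/day


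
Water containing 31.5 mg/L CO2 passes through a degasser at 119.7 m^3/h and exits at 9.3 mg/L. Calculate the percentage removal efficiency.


CO2_out / CO2_in = 9.3 / 31.5 = 0.2952381
Fraction remaining = 0.2952381
efficiency = (1 - 0.2952381) * 100 = 70.4762 %

70.4762 %


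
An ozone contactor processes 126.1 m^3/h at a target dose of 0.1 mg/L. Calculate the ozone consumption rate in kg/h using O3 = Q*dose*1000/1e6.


O3 demand (mg/h) = Q * dose * 1000 = 126.1 * 0.1 * 1000 = 12610 mg/h
Convert mg to kg: 12610 / 1e6 = 0.01261 kg/h

0.01261 kg/h


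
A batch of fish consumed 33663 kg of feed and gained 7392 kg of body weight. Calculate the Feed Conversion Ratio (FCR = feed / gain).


FCR = feed consumed / weight gained
FCR = 33663 kg / 7392 kg = 4.55398

4.55398


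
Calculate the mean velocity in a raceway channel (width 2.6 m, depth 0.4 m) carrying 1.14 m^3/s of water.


Cross-sectional area = W * d = 2.6 * 0.4 = 1.04 m^2
Velocity = Q / A = 1.14 / 1.04 = 1.09615 m/s

1.09615 m/s


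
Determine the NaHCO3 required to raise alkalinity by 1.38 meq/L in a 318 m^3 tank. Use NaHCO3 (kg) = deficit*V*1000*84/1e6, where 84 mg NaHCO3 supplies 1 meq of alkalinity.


Tank volume in L = 318 m^3 * 1000 = 318000 L
Total meq required = 1.38 meq/L * 318000 L = 438840 meq
NaHCO3 mass = 438840 meq * 84 mg/meq / 1e6 = 36.8626 kg

36.8626 kg


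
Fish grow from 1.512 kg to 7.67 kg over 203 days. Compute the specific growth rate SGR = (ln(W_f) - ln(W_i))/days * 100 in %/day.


ln(W_f) = ln(7.67) = 2.0373166
ln(W_i) = ln(1.512) = 0.41343328
ln(W_f) - ln(W_i) = 2.0373166 - 0.41343328 = 1.6238833
SGR = 1.6238833 / 203 * 100 = 0.799943 %/day

0.799943 %/day


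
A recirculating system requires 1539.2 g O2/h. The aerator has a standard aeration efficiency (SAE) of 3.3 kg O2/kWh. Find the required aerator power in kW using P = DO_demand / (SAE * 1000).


SAE in g O2/kWh = 3.3 * 1000 = 3300 g/kWh
P = DO_demand / SAE_g = 1539.2 / 3300 = 0.466424 kW

0.466424 kW


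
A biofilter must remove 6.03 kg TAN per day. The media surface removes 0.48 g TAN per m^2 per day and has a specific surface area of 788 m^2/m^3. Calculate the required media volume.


A = 6.03*1000 / 0.48 = 12562.5 m^2
V = 12562.5 / 788 = 15.9423

15.9423 m^3


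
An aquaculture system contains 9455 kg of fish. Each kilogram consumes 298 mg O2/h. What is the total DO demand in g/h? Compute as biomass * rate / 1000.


Total O2 consumption (mg/h) = 9455 kg * 298 mg/(kg*h) = 2817590 mg/h
Convert to g/h: 2817590 / 1000 = 2817.59 g/h

2817.59 g/h


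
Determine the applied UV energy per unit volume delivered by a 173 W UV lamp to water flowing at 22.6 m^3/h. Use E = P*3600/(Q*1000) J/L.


Energy delivered per hour = 173 W * 3600 s = 622800 J/h
Volume treated per hour = 22.6 m^3/h * 1000 = 22600 L/h
dose = 622800 / 22600 = 27.5575 J/L

27.5575 J/L


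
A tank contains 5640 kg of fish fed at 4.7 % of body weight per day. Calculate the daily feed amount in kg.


Feeding rate fraction = 4.7% / 100 = 0.047
Daily feed = 5640 kg * 0.047 = 265.08 kg/day

265.08 kg/day


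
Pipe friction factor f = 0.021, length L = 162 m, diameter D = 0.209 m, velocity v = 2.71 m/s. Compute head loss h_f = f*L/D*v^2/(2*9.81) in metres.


v^2 = 2.71^2 = 7.3441 m^2/s^2
L/D = 162/0.209 = 775.11962
h_f = f*(L/D)*v^2/(2g) = 0.021 * 775.11962 * 7.3441 / 19.62 = 6.09295 m

6.09295 m


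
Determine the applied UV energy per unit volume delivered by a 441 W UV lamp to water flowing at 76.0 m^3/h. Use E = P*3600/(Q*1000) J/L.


Energy delivered per hour = 441 W * 3600 s = 1587600 J/h
Volume treated per hour = 76.0 m^3/h * 1000 = 76000 L/h
dose = 1587600 / 76000 = 20.8895 J/L

20.8895 J/L


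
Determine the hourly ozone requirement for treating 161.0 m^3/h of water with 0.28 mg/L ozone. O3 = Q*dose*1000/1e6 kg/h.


O3 demand (mg/h) = Q * dose * 1000 = 161.0 * 0.28 * 1000 = 45080 mg/h
Convert mg to kg: 45080 / 1e6 = 0.04508 kg/h

0.04508 kg/h


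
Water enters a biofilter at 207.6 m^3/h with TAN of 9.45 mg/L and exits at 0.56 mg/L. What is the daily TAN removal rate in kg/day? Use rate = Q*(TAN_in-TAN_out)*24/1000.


Concentration drop: TAN_in - TAN_out = 9.45 - 0.56 = 8.89 mg/L
Hourly TAN removed = Q * dTAN = 207.6 m^3/h * 8.89 mg/L = 1845.564 g/h  (m^3/h * mg/L = g/h)
Daily TAN removed = 1845.564 * 24 = 44293.536 g/day
Convert to kg/day: 44293.536 / 1000 = 44.293536 kg/day

44.293536 kg/day


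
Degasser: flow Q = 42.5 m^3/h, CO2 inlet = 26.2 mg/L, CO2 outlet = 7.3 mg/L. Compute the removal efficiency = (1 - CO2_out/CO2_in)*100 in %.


CO2_out / CO2_in = 7.3 / 26.2 = 0.27862595
Fraction remaining = 0.27862595
efficiency = (1 - 0.27862595) * 100 = 72.1374 %

72.1374 %


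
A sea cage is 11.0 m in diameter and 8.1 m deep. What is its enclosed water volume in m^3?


r = d/2 = 11.0/2 = 5.5 m
Base area = pi*r^2 = pi*5.5^2 = 95.033178 m^2
Volume = 95.033178 * 8.1 = 769.769 m^3

769.769 m^3


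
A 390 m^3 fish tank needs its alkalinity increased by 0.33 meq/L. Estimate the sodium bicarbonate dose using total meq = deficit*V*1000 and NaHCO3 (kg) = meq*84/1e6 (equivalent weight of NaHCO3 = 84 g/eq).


Tank volume in L = 390 m^3 * 1000 = 390000 L
Total meq required = 0.33 meq/L * 390000 L = 128700 meq
NaHCO3 mass = 128700 meq * 84 mg/meq / 1e6 = 10.8108 kg

10.8108 kg


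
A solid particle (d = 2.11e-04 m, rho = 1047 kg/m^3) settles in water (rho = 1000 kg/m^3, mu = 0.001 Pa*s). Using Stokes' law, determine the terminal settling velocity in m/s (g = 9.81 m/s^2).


Density difference: rho_p - rho_f = 1047 - 1000 = 47 kg/m^3
d^2 = (2.11e-04)^2 = 4.4521e-08 m^2
Numerator = (rho_p - rho_f) * g * d^2 = 47 * 9.81 * 4.4521e-08 = 2.0527297e-05
Denominator = 18 * mu = 18 * 0.001 = 0.018
v_s = 2.0527297e-05 / 0.018 = 0.00114041 m/s
Check: Re = rho_f * v_s * d / mu = 1000 * 0.00114041 * 2.11e-04 / 0.001 = 0.241 < 1, so Stokes' law applies.

0.00114041 m/s


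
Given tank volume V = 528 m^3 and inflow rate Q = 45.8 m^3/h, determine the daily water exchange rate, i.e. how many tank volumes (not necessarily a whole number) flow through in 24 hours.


Daily flow volume = 45.8 m^3/h * 24 h = 1099.2 m^3/day
Exchanges = daily flow / tank volume = 1099.2 / 528 = 2.08182 exchanges/day

2.08182 exchanges/day


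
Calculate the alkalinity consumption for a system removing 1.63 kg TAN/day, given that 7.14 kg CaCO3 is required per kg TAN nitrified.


Alkalinity factor: 7.14 kg CaCO3 consumed per kg TAN nitrified
alk = 1.63 kg TAN * 7.14 = 11.6382 kg CaCO3/day

11.6382 kg CaCO3/day


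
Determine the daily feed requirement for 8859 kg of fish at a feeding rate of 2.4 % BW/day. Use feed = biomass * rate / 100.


Feeding rate fraction = 2.4% / 100 = 0.024
Daily feed = 8859 kg * 0.024 = 212.616 kg/day

212.616 kg/day


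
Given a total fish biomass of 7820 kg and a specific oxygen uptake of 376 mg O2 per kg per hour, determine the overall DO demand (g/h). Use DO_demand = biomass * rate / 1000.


Total O2 consumption (mg/h) = 7820 kg * 376 mg/(kg*h) = 2940320 mg/h
Convert to g/h: 2940320 / 1000 = 2940.32 g/h

2940.32 g/h


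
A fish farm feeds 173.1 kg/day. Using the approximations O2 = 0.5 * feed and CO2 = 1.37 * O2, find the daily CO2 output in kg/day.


O2 = 173.1 * 0.5 = 86.55
CO2 = 86.55 * 1.37 = 118.5735

118.5735 kg/day


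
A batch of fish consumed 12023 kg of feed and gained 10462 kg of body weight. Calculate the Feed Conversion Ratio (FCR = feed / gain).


FCR = feed consumed / weight gained
FCR = 12023 kg / 10462 kg = 1.14921

1.14921


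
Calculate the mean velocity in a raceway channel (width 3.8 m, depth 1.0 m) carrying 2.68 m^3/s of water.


Cross-sectional area = W * d = 3.8 * 1.0 = 3.8 m^2
Velocity = Q / A = 2.68 / 3.8 = 0.705263 m/s

0.705263 m/s


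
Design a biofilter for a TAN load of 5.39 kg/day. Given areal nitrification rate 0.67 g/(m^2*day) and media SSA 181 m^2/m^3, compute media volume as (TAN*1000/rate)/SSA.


A = 5.39*1000 / 0.67 = 8044.7761 m^2
V = 8044.7761 / 181 = 44.4463

44.4463 m^3


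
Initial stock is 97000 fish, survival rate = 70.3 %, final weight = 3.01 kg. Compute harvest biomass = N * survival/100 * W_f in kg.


Survivors = 97000 * 70.3/100 = 68191 fish
Harvest biomass = survivors * W_f = 68191 * 3.01 = 205254.91 kg

205254.91 kg


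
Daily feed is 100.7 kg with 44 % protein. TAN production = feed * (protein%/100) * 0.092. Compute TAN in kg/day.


Protein in feed = 100.7 * 44/100 = 44.308 kg/day
TAN = protein * 0.092 = 44.308 * 0.092 = 4.076336 kg/day

4.076336 kg/day


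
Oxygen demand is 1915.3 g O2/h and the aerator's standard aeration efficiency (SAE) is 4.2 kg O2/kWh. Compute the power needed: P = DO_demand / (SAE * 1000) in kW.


SAE in g O2/kWh = 4.2 * 1000 = 4200 g/kWh
P = DO_demand / SAE_g = 1915.3 / 4200 = 0.456024 kW

0.456024 kW


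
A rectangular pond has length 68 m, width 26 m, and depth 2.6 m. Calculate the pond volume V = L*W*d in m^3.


Base area = L * W = 68 * 26 = 1768 m^2
Volume = area * depth = 1768 * 2.6 = 4596.8 m^3

4596.8 m^3


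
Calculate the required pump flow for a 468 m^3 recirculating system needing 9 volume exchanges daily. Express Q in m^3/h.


Daily recirculation volume = 468 m^3 * 9 = 4212 m^3/day
Flow rate Q = daily volume / 24 h = 4212 / 24 = 175.5 m^3/h

175.5 m^3/h


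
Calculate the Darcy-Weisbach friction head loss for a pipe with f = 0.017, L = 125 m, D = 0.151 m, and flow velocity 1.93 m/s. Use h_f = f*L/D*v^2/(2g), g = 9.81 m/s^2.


v^2 = 1.93^2 = 3.7249 m^2/s^2
L/D = 125/0.151 = 827.81457
h_f = f*(L/D)*v^2/(2g) = 0.017 * 827.81457 * 3.7249 / 19.62 = 2.67176 m

2.67176 m


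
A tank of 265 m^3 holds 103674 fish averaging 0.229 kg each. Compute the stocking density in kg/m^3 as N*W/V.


Total biomass = 103674 fish * 0.229 kg = 23741.346 kg
Density = total biomass / volume = 23741.346 / 265 = 89.59 kg/m^3

89.59 kg/m^3


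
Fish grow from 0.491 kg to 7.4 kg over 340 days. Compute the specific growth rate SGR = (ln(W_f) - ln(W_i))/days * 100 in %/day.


ln(W_f) = ln(7.4) = 2.00148
ln(W_i) = ln(0.491) = -0.71131115
ln(W_f) - ln(W_i) = 2.00148 - -0.71131115 = 2.7127912
SGR = 2.7127912 / 340 * 100 = 0.79788 %/day

0.79788 %/day


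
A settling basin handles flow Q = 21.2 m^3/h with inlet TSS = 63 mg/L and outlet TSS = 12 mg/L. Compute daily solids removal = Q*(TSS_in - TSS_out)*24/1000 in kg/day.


Concentration drop: TSS_in - TSS_out = 63 - 12 = 51 mg/L
Hourly solids removed = Q * dTSS = 21.2 m^3/h * 51 mg/L = 1081.2 g/h  (m^3/h * mg/L = g/h)
Daily solids removed = 1081.2 * 24 = 25948.8 g/day
Convert g to kg: 25948.8 / 1000 = 25.9488 kg/day

25.9488 kg/day


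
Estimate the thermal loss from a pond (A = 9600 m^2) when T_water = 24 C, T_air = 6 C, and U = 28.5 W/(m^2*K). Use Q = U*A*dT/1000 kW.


Temperature difference dT = 24 - 6 = 18 K
Heat loss (W) = U * A * dT = 28.5 * 9600 * 18 = 4924800 W
Convert to kW: 4924800 / 1000 = 4924.8 kW

4924.8 kW


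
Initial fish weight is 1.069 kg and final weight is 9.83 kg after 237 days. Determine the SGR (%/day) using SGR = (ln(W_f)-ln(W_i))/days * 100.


ln(W_f) = ln(9.83) = 2.2854389
ln(W_i) = ln(1.069) = 0.066723632
ln(W_f) - ln(W_i) = 2.2854389 - 0.066723632 = 2.2187153
SGR = 2.2187153 / 237 * 100 = 0.936167 %/day

0.936167 %/day


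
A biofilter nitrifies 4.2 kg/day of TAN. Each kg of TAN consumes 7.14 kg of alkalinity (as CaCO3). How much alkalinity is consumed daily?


Alkalinity factor: 7.14 kg CaCO3 consumed per kg TAN nitrified
alk = 4.2 kg TAN * 7.14 = 29.988 kg CaCO3/day

29.988 kg CaCO3/day


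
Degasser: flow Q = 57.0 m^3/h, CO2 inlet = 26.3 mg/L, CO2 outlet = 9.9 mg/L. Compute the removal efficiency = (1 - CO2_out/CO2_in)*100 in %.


CO2_out / CO2_in = 9.9 / 26.3 = 0.37642586
Fraction remaining = 0.37642586
efficiency = (1 - 0.37642586) * 100 = 62.3574 %

62.3574 %


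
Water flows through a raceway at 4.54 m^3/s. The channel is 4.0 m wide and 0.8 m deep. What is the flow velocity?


Cross-sectional area = W * d = 4.0 * 0.8 = 3.2 m^2
Velocity = Q / A = 4.54 / 3.2 = 1.41875 m/s

1.41875 m/s


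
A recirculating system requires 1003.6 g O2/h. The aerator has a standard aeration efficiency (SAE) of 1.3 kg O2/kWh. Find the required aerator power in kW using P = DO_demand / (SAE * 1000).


SAE in g O2/kWh = 1.3 * 1000 = 1300 g/kWh
P = DO_demand / SAE_g = 1003.6 / 1300 = 0.772 kW

0.772 kW


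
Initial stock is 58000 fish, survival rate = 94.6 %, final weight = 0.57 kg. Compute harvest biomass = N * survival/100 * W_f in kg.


Survivors = 58000 * 94.6/100 = 54868 fish
Harvest biomass = survivors * W_f = 54868 * 0.57 = 31274.76 kg

31274.76 kg


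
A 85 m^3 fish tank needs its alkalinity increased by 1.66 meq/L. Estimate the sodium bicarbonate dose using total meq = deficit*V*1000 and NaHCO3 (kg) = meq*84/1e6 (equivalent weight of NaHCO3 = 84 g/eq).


Tank volume in L = 85 m^3 * 1000 = 85000 L
Total meq required = 1.66 meq/L * 85000 L = 141100 meq
NaHCO3 mass = 141100 meq * 84 mg/meq / 1e6 = 11.8524 kg

11.8524 kg


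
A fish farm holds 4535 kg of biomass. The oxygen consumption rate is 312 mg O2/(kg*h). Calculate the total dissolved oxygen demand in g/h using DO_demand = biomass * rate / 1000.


Total O2 consumption (mg/h) = 4535 kg * 312 mg/(kg*h) = 1414920 mg/h
Convert to g/h: 1414920 / 1000 = 1414.92 g/h

1414.92 g/h


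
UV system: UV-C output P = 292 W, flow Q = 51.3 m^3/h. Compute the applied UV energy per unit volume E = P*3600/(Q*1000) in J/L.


Energy delivered per hour = 292 W * 3600 s = 1051200 J/h
Volume treated per hour = 51.3 m^3/h * 1000 = 51300 L/h
dose = 1051200 / 51300 = 20.4912 J/L

20.4912 J/L


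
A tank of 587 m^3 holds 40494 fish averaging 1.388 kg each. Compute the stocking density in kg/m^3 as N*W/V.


Total biomass = 40494 fish * 1.388 kg = 56205.672 kg
Density = total biomass / volume = 56205.672 / 587 = 95.7507 kg/m^3

95.7507 kg/m^3


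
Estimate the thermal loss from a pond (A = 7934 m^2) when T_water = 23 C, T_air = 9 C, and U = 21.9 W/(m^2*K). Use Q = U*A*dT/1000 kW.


Temperature difference dT = 23 - 9 = 14 K
Heat loss (W) = U * A * dT = 21.9 * 7934 * 14 = 2432564.4 W
Convert to kW: 2432564.4 / 1000 = 2432.5644 kW

2432.5644 kW


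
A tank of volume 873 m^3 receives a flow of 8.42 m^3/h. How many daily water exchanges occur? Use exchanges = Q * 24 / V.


Daily flow volume = 8.42 m^3/h * 24 h = 202.08 m^3/day
Exchanges = daily flow / tank volume = 202.08 / 873 = 0.231478 exchanges/day

0.231478 exchanges/day


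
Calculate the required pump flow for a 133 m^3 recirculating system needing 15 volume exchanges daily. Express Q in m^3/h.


Daily recirculation volume = 133 m^3 * 15 = 1995 m^3/day
Flow rate Q = daily volume / 24 h = 1995 / 24 = 83.125 m^3/h

83.125 m^3/h


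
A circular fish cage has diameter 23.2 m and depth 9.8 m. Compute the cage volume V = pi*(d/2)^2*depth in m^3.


r = d/2 = 23.2/2 = 11.6 m
Base area = pi*r^2 = pi*11.6^2 = 422.73271 m^2
Volume = 422.73271 * 9.8 = 4142.78 m^3

4142.78 m^3


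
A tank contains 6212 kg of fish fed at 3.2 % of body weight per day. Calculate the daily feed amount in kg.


Feeding rate fraction = 3.2% / 100 = 0.032
Daily feed = 6212 kg * 0.032 = 198.784 kg/day

198.784 kg/day


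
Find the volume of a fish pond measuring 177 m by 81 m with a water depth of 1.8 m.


Base area = L * W = 177 * 81 = 14337 m^2
Volume = area * depth = 14337 * 1.8 = 25806.6 m^3

25806.6 m^3


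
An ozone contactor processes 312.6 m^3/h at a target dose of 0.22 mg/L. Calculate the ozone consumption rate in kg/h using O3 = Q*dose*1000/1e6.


O3 demand (mg/h) = Q * dose * 1000 = 312.6 * 0.22 * 1000 = 68772 mg/h
Convert mg to kg: 68772 / 1e6 = 0.068772 kg/h

0.068772 kg/h


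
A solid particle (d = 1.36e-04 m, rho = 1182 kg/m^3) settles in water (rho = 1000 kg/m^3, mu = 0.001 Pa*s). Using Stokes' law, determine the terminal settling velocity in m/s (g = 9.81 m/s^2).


Density difference: rho_p - rho_f = 1182 - 1000 = 182 kg/m^3
d^2 = (1.36e-04)^2 = 1.8496e-08 m^2
Numerator = (rho_p - rho_f) * g * d^2 = 182 * 9.81 * 1.8496e-08 = 3.3023128e-05
Denominator = 18 * mu = 18 * 0.001 = 0.018
v_s = 3.3023128e-05 / 0.018 = 0.00183462 m/s
Check: Re = rho_f * v_s * d / mu = 1000 * 0.00183462 * 1.36e-04 / 0.001 = 0.25 < 1, so Stokes' law applies.

0.00183462 m/s


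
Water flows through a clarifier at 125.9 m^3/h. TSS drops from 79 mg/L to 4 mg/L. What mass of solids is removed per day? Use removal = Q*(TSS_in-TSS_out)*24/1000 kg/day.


Concentration drop: TSS_in - TSS_out = 79 - 4 = 75 mg/L
Hourly solids removed = Q * dTSS = 125.9 m^3/h * 75 mg/L = 9442.5 g/h  (m^3/h * mg/L = g/h)
Daily solids removed = 9442.5 * 24 = 226620 g/day
Convert g to kg: 226620 / 1000 = 226.62 kg/day

226.62 kg/day


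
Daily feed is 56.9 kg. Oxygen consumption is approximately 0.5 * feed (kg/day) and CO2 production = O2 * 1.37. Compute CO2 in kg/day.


O2 = 56.9 * 0.5 = 28.45
CO2 = 28.45 * 1.37 = 38.9765

38.9765 kg/day


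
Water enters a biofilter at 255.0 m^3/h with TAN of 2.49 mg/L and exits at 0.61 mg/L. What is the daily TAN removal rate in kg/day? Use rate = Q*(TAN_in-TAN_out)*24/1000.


Concentration drop: TAN_in - TAN_out = 2.49 - 0.61 = 1.88 mg/L
Hourly TAN removed = Q * dTAN = 255.0 m^3/h * 1.88 mg/L = 479.4 g/h  (m^3/h * mg/L = g/h)
Daily TAN removed = 479.4 * 24 = 11505.6 g/day
Convert to kg/day: 11505.6 / 1000 = 11.5056 kg/day

11.5056 kg/day


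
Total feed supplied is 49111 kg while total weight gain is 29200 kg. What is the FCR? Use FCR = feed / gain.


FCR = feed consumed / weight gained
FCR = 49111 kg / 29200 kg = 1.68188

1.68188


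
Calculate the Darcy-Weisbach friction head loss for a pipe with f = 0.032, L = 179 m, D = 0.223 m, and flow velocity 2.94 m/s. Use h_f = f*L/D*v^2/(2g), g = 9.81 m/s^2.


v^2 = 2.94^2 = 8.6436 m^2/s^2
L/D = 179/0.223 = 802.69058
h_f = f*(L/D)*v^2/(2g) = 0.032 * 802.69058 * 8.6436 / 19.62 = 11.316 m

11.316 m


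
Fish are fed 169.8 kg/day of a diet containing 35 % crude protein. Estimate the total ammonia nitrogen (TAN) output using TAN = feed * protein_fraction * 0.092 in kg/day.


Protein in feed = 169.8 * 35/100 = 59.43 kg/day
TAN = protein * 0.092 = 59.43 * 0.092 = 5.46756 kg/day

5.46756 kg/day


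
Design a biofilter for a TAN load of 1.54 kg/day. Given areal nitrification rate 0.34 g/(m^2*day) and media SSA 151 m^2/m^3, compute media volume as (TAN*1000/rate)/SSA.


A = 1.54*1000 / 0.34 = 4529.4118 m^2
V = 4529.4118 / 151 = 29.9961

29.9961 m^3


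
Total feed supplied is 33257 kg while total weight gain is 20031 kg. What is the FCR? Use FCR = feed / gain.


FCR = feed consumed / weight gained
FCR = 33257 kg / 20031 kg = 1.66028

1.66028


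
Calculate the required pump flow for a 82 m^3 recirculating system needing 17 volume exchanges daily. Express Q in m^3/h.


Daily recirculation volume = 82 m^3 * 17 = 1394 m^3/day
Flow rate Q = daily volume / 24 h = 1394 / 24 = 58.0833 m^3/h

58.0833 m^3/h


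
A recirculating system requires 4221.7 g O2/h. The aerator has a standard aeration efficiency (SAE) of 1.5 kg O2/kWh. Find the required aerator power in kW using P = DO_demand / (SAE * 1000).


SAE in g O2/kWh = 1.5 * 1000 = 1500 g/kWh
P = DO_demand / SAE_g = 4221.7 / 1500 = 2.81447 kW

2.81447 kW


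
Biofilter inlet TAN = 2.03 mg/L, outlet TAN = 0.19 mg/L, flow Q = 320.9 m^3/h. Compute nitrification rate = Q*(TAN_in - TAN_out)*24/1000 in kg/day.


Concentration drop: TAN_in - TAN_out = 2.03 - 0.19 = 1.84 mg/L
Hourly TAN removed = Q * dTAN = 320.9 m^3/h * 1.84 mg/L = 590.456 g/h  (m^3/h * mg/L = g/h)
Daily TAN removed = 590.456 * 24 = 14170.944 g/day
Convert to kg/day: 14170.944 / 1000 = 14.170944 kg/day

14.170944 kg/day


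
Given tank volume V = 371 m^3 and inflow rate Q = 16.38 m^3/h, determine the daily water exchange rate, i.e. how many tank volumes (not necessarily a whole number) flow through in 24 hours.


Daily flow volume = 16.38 m^3/h * 24 h = 393.12 m^3/day
Exchanges = daily flow / tank volume = 393.12 / 371 = 1.05962 exchanges/day

1.05962 exchanges/day


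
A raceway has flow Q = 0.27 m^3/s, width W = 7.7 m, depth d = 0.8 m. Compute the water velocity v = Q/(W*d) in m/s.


Cross-sectional area = W * d = 7.7 * 0.8 = 6.16 m^2
Velocity = Q / A = 0.27 / 6.16 = 0.0438312 m/s

0.0438312 m/s


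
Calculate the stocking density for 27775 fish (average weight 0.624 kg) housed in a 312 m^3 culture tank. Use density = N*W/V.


Total biomass = 27775 fish * 0.624 kg = 17331.6 kg
Density = total biomass / volume = 17331.6 / 312 = 55.55 kg/m^3

55.55 kg/m^3


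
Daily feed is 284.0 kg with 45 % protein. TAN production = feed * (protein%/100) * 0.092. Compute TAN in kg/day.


Protein in feed = 284.0 * 45/100 = 127.8 kg/day
TAN = protein * 0.092 = 127.8 * 0.092 = 11.7576 kg/day

11.7576 kg/day


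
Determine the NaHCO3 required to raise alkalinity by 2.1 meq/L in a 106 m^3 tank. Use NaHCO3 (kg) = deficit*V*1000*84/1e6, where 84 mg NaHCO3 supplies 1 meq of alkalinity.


Tank volume in L = 106 m^3 * 1000 = 106000 L
Total meq required = 2.1 meq/L * 106000 L = 222600 meq
NaHCO3 mass = 222600 meq * 84 mg/meq / 1e6 = 18.6984 kg

18.6984 kg


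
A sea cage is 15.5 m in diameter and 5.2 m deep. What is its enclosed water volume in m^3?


r = d/2 = 15.5/2 = 7.75 m
Base area = pi*r^2 = pi*7.75^2 = 188.69191 m^2
Volume = 188.69191 * 5.2 = 981.198 m^3

981.198 m^3


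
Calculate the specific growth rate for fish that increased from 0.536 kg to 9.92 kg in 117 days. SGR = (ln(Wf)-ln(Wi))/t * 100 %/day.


ln(W_f) = ln(9.92) = 2.2945529
ln(W_i) = ln(0.536) = -0.62362112
ln(W_f) - ln(W_i) = 2.2945529 - -0.62362112 = 2.918174
SGR = 2.918174 / 117 * 100 = 2.49417 %/day

2.49417 %/day


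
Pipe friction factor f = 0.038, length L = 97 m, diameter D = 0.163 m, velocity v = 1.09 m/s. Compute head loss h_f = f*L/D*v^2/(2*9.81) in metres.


v^2 = 1.09^2 = 1.1881 m^2/s^2
L/D = 97/0.163 = 595.09202
h_f = f*(L/D)*v^2/(2g) = 0.038 * 595.09202 * 1.1881 / 19.62 = 1.36937 m

1.36937 m


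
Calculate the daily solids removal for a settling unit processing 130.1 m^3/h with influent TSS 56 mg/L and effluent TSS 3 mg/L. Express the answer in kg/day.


Concentration drop: TSS_in - TSS_out = 56 - 3 = 53 mg/L
Hourly solids removed = Q * dTSS = 130.1 m^3/h * 53 mg/L = 6895.3 g/h  (m^3/h * mg/L = g/h)
Daily solids removed = 6895.3 * 24 = 165487.2 g/day
Convert g to kg: 165487.2 / 1000 = 165.4872 kg/day

165.4872 kg/day


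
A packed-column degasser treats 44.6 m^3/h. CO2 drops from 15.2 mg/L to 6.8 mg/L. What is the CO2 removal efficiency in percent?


CO2_out / CO2_in = 6.8 / 15.2 = 0.44736842
Fraction remaining = 0.44736842
efficiency = (1 - 0.44736842) * 100 = 55.2632 %

55.2632 %


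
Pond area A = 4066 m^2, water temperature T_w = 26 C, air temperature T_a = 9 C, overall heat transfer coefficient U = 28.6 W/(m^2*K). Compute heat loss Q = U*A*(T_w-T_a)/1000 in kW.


Temperature difference dT = 26 - 9 = 17 K
Heat loss (W) = U * A * dT = 28.6 * 4066 * 17 = 1976889.2 W
Convert to kW: 1976889.2 / 1000 = 1976.8892 kW

1976.8892 kW
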